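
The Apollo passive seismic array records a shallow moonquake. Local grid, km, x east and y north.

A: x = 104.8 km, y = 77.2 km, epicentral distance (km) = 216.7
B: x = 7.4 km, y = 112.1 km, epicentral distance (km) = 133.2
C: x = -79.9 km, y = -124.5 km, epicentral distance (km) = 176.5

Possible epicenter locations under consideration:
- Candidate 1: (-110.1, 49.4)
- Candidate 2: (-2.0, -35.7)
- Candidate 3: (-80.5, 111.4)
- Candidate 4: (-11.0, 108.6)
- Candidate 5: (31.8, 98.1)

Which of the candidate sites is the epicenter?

Candidate 1

For each candidate, compare |candidate − station| to the reported distance:
Candidate 1: residuals A 0.0, B 0.0, C 0.0 → max 0.0 km
Candidate 2: residuals A 61.3, B 14.9, C 58.4 → max 61.3 km
Candidate 3: residuals A 28.3, B 45.3, C 59.4 → max 59.4 km
Candidate 4: residuals A 96.7, B 114.5, C 66.6 → max 114.5 km
Candidate 5: residuals A 140.8, B 105.1, C 72.6 → max 140.8 km
Only Candidate 1 has all residuals ≈ 0.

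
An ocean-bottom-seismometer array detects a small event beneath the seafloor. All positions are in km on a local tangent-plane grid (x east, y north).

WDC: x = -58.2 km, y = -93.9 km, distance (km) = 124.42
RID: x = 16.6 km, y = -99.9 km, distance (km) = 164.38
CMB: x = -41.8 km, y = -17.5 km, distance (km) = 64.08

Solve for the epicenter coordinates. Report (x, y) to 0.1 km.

Circle about each station: (x + 58.2)² + (y + 93.9)² = 124.42²; (x − 16.6)² + (y + 99.9)² = 164.38²; (x + 41.8)² + (y + 17.5)² = 64.08².
Subtracting the WDC equation from the RID and CMB equations removes the quadratic terms:
149.6 x − 12.0 y = -13489.33
32.8 x + 152.8 y = 1223.13
Solving the 2×2 system: x ≈ -88.0, y ≈ 26.9 km.
Check against WDC (with the unrounded x, y): √((x + 58.2)²+(y + 93.9)²) = 124.42 ≈ 124.42 km. ✓

(-88.0, 26.9)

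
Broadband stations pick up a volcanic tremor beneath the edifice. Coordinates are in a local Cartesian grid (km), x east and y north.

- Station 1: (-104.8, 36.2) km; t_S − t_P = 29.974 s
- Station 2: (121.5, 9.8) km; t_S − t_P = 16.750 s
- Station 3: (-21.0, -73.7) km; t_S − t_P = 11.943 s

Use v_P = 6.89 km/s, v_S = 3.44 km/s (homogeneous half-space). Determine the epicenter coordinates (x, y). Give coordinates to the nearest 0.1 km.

59.9 km east, -87.4 km north

Distance from S−P lag: d = Δt · v_P v_S / (v_P − v_S) = Δt · (6.89·3.44)/(6.89−3.44) ≈ 6.8700·Δt.
So d_Station 1 = 205.92, d_Station 2 = 115.07, d_Station 3 = 82.05 km.
Circle about each station: (x + 104.8)² + (y − 36.2)² = 205.92²; (x − 121.5)² + (y − 9.8)² = 115.07²; (x + 21.0)² + (y + 73.7)² = 82.05².
Subtracting pairs of circle equations eliminates x²+y² and gives linear equations (the radical axes):
452.6 x − 52.8 y = 31726.75
167.6 x − 219.8 y = 29250.05
Solving the 2×2 system: x ≈ 59.9, y ≈ -87.4 km.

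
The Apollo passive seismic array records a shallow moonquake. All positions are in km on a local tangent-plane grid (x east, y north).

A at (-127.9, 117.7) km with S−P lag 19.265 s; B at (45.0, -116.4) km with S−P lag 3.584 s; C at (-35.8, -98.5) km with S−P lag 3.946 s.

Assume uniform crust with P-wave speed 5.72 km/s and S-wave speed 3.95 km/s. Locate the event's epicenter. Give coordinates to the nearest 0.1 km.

Distance from S−P lag: d = Δt · v_P v_S / (v_P − v_S) = Δt · (5.72·3.95)/(5.72−3.95) ≈ 12.7650·Δt.
So d_A = 245.92, d_B = 45.75, d_C = 50.37 km.
Circle about each station: (x + 127.9)² + (y − 117.7)² = 245.92²; (x − 45.0)² + (y + 116.4)² = 45.75²; (x + 35.8)² + (y + 98.5)² = 50.37².
Subtracting the A equation from the B and C equations removes the quadratic terms:
345.8 x − 468.2 y = 43745.84
184.2 x − 432.4 y = 38711.70
Solving the 2×2 system: x ≈ 12.5, y ≈ -84.2 km.
Check against A (with the unrounded x, y): √((x + 127.9)²+(y − 117.7)²) = 245.92 ≈ 245.92 km. ✓

x ≈ 12.5 km, y ≈ -84.2 km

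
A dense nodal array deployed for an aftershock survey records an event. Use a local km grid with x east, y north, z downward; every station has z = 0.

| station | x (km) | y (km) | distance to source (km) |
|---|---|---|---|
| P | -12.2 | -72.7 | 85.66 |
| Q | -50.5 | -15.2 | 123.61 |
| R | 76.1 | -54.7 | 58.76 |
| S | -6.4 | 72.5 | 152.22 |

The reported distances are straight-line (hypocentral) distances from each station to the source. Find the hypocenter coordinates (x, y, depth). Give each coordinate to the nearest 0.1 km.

x ≈ 52.6 km, y ≈ -57.1 km, depth ≈ 53.8 km

Each station gives a sphere (x−x_i)² + (y−y_i)² + z² = d_i² (stations at z=0).
Subtracting the P sphere from Q and R: z² cancels, leaving linear equations in x and y:
-76.6 x + 115.0 y = -10594.64
176.6 x + 36.0 y = 7234.07
Solving: x ≈ 52.601, y ≈ -57.090 km (keep extra digits for the depth step; rounded: 52.6, -57.1).
Then from the P sphere: z² = 85.66² − (x + 12.2)² − (y + 72.7)² with x = 52.601, y = -57.090, so z ≈ 53.803 ≈ 53.8 km.
Check against S (with the unrounded solution): distance 152.22 ≈ 152.22 km. ✓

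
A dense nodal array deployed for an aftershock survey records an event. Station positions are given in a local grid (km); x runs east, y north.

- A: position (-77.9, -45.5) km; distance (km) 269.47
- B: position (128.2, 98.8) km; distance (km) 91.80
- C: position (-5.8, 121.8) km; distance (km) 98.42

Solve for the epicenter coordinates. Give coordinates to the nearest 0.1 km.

77.0 km east, 175.0 km north

Circle about each station: (x + 77.9)² + (y + 45.5)² = 269.47²; (x − 128.2)² + (y − 98.8)² = 91.80²; (x + 5.8)² + (y − 121.8)² = 98.42².
Subtracting the A equation from the B and C equations removes the quadratic terms:
412.2 x + 288.6 y = 82244.86
144.2 x + 334.6 y = 69657.80
Solving the 2×2 system: x ≈ 77.0, y ≈ 175.0 km.
Check against A (with the unrounded x, y): √((x + 77.9)²+(y + 45.5)²) = 269.47 ≈ 269.47 km. ✓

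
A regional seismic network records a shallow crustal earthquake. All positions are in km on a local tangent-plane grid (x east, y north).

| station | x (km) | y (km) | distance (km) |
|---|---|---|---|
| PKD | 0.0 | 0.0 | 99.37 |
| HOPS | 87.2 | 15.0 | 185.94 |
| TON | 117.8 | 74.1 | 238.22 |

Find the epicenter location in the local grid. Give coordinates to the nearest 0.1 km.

(-89.2, -43.8)

Circle about each station: x² + y² = 99.37²; (x − 87.2)² + (y − 15.0)² = 185.94²; (x − 117.8)² + (y − 74.1)² = 238.22².
Subtracting pairs of circle equations eliminates x²+y² and gives linear equations (the radical axes):
174.4 x + 30.0 y = -16870.45
235.6 x + 148.2 y = -27506.72
Solving the 2×2 system: x ≈ -89.2, y ≈ -43.8 km.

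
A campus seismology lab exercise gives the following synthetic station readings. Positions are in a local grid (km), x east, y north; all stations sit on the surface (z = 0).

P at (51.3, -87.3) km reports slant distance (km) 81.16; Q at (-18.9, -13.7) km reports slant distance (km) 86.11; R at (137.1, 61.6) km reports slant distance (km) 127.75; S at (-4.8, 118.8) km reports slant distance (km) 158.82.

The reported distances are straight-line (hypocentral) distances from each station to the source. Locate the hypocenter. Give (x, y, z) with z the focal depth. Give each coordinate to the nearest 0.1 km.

Each station gives a sphere (x−x_i)² + (y−y_i)² + z² = d_i² (stations at z=0).
Subtracting the P sphere from Q and R: z² cancels, leaving linear equations in x and y:
-140.4 x + 147.2 y = -10536.07
171.6 x + 297.8 y = 2604.87
Solving: x ≈ 52.498, y ≈ -21.504 km (keep extra digits for the depth step; rounded: 52.5, -21.5).
Then from the P sphere: z² = 81.16² − (x − 51.3)² − (y + 87.3)² with x = 52.498, y = -21.504, so z ≈ 47.502 ≈ 47.5 km.
Check against S (with the unrounded solution): distance 158.82 ≈ 158.82 km. ✓

(52.5, -21.5, 47.5)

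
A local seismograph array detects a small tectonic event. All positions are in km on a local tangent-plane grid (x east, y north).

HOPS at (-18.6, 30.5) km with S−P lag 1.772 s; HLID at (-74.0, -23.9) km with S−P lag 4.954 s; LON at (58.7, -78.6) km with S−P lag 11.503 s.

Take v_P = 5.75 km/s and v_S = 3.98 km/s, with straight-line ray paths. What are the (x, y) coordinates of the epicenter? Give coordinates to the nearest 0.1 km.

x ≈ -41.5 km, y ≈ 31.3 km

Distance from S−P lag: d = Δt · v_P v_S / (v_P − v_S) = Δt · (5.75·3.98)/(5.75−3.98) ≈ 12.9294·Δt.
So d_HOPS = 22.91, d_HLID = 64.05, d_LON = 148.73 km.
Circle about each station: (x + 18.6)² + (y − 30.5)² = 22.91²; (x + 74.0)² + (y + 23.9)² = 64.05²; (x − 58.7)² + (y + 78.6)² = 148.73².
Subtracting pairs of circle equations eliminates x²+y² and gives linear equations (the radical axes):
-110.8 x − 108.8 y = 1193.47
154.6 x − 218.2 y = -13248.30
Solving the 2×2 system: x ≈ -41.5, y ≈ 31.3 km.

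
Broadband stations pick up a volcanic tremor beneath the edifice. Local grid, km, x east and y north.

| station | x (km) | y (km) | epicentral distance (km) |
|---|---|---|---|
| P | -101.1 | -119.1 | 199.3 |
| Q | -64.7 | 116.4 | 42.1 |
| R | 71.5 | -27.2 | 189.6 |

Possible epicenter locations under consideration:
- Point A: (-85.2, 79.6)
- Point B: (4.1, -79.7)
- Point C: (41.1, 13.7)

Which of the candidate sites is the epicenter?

For each candidate, compare |candidate − station| to the reported distance:
Point A: residuals P 0.0, Q 0.0, R 0.0 → max 0.0 km
Point B: residuals P 87.0, Q 165.7, R 104.2 → max 165.7 km
Point C: residuals P 4.7, Q 105.3, R 138.6 → max 138.6 km
Only Point A has all residuals ≈ 0.

Point A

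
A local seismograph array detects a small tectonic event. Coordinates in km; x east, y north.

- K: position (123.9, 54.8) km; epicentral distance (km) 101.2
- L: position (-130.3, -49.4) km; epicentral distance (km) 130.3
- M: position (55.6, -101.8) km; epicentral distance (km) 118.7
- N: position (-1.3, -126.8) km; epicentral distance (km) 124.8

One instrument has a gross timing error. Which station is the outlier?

Solve using three stations at a time. Using L, M, N (subtract circle equations pairwise → linear system) gives (x, y) ≈ (-9.0, -2.4).
Distances from that point to each station vs reported:
  K: calculated 144.7 vs reported 101.2 → residual 43.5 km
  L: calculated 130.1 vs reported 130.3 → residual 0.2 km
  M: calculated 118.5 vs reported 118.7 → residual 0.2 km
  N: calculated 124.6 vs reported 124.8 → residual 0.2 km
L, M, N are mutually consistent (residuals ≈ 0); K is off by 43.5 km.

K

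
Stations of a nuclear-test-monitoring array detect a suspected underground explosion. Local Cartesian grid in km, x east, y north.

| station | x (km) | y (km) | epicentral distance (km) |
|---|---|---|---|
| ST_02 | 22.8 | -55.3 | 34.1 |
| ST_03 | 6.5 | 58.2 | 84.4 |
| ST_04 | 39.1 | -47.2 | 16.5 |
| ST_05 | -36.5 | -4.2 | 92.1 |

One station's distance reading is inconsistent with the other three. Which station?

Solve using three stations at a time. Using ST_02, ST_04, ST_05 (subtract circle equations pairwise → linear system) gives (x, y) ≈ (50.2, -35.1).
Distances from that point to each station vs reported:
  ST_02: calculated 34.1 vs reported 34.1 → residual 0.0 km
  ST_03: calculated 103.1 vs reported 84.4 → residual 18.7 km
  ST_04: calculated 16.4 vs reported 16.5 → residual 0.1 km
  ST_05: calculated 92.1 vs reported 92.1 → residual 0.0 km
ST_02, ST_04, ST_05 are mutually consistent (residuals ≈ 0); ST_03 is off by 18.7 km.

ST_03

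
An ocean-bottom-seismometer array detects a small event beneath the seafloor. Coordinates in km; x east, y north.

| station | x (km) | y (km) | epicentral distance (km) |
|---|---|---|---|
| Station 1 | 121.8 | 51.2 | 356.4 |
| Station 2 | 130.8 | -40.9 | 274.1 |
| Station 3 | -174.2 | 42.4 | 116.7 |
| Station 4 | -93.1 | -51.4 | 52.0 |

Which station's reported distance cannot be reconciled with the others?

Solve using three stations at a time. Using Station 2, Station 3, Station 4 (subtract circle equations pairwise → linear system) gives (x, y) ≈ (-141.8, -69.7).
Distances from that point to each station vs reported:
  Station 1: calculated 290.0 vs reported 356.4 → residual 66.4 km
  Station 2: calculated 274.1 vs reported 274.1 → residual 0.0 km
  Station 3: calculated 116.7 vs reported 116.7 → residual 0.0 km
  Station 4: calculated 52.0 vs reported 52.0 → residual 0.0 km
Station 2, Station 3, Station 4 are mutually consistent (residuals ≈ 0); Station 1 is off by 66.4 km.

Station 1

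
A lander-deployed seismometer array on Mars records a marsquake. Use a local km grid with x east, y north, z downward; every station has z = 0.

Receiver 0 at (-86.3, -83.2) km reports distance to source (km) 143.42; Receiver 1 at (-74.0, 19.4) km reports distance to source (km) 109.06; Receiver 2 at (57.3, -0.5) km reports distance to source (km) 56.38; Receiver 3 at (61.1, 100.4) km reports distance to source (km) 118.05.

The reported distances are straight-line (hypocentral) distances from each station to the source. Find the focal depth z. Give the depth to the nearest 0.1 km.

44.8 km

Each station gives a sphere (x−x_i)² + (y−y_i)² + z² = d_i² (stations at z=0).
Subtracting the Receiver 0 sphere from Receiver 1 and Receiver 2: z² cancels, leaving linear equations in x and y:
24.6 x + 205.2 y = 157.64
287.2 x + 165.4 y = 6304.20
Solving: x ≈ 23.103, y ≈ -2.001 km (keep extra digits for the depth step; rounded: 23.1, -2.0).
Then from the Receiver 0 sphere: z² = 143.42² − (x + 86.3)² − (y + 83.2)² with x = 23.103, y = -2.001, so z ≈ 44.800 ≈ 44.8 km.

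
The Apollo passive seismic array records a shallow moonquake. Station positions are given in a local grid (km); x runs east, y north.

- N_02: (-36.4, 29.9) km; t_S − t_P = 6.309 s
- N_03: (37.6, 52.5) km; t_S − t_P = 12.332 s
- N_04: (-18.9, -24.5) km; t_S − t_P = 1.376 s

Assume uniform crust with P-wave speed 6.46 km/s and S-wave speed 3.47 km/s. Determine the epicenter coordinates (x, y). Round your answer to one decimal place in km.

-24.6 km east, -15.9 km north

Distance from S−P lag: d = Δt · v_P v_S / (v_P − v_S) = Δt · (6.46·3.47)/(6.46−3.47) ≈ 7.4971·Δt.
So d_N_02 = 47.30, d_N_03 = 92.45, d_N_04 = 10.32 km.
Circle about each station: (x + 36.4)² + (y − 29.9)² = 47.30²; (x − 37.6)² + (y − 52.5)² = 92.45²; (x + 18.9)² + (y + 24.5)² = 10.32².
Subtracting the N_02 equation from the N_03 and N_04 equations removes the quadratic terms:
148.0 x + 45.2 y = -4358.67
35.0 x − 108.8 y = 869.28
Solving the 2×2 system: x ≈ -24.6, y ≈ -15.9 km.
Check against N_02 (with the unrounded x, y): √((x + 36.4)²+(y − 29.9)²) = 47.30 ≈ 47.30 km. ✓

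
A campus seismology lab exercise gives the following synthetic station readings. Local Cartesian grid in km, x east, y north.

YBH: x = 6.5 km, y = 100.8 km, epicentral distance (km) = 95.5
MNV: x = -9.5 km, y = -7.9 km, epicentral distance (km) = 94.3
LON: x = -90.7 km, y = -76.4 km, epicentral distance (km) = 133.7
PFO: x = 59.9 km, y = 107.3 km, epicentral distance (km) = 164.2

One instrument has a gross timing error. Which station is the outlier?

PFO

Solve using three stations at a time. Using YBH, MNV, LON (subtract circle equations pairwise → linear system) gives (x, y) ≈ (-78.2, 56.7).
Distances from that point to each station vs reported:
  YBH: calculated 95.5 vs reported 95.5 → residual 0.0 km
  MNV: calculated 94.3 vs reported 94.3 → residual 0.0 km
  LON: calculated 133.7 vs reported 133.7 → residual 0.0 km
  PFO: calculated 147.0 vs reported 164.2 → residual 17.2 km
YBH, MNV, LON are mutually consistent (residuals ≈ 0); PFO is off by 17.2 km.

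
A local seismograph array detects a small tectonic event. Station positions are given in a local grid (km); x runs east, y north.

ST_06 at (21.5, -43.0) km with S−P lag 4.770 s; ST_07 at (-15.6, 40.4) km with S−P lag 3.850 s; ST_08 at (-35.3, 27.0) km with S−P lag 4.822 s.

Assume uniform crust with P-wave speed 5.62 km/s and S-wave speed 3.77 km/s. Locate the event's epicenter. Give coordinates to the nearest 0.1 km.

x ≈ 17.7 km, y ≈ 11.5 km

Distance from S−P lag: d = Δt · v_P v_S / (v_P − v_S) = Δt · (5.62·3.77)/(5.62−3.77) ≈ 11.4526·Δt.
So d_ST_06 = 54.63, d_ST_07 = 44.09, d_ST_08 = 55.22 km.
Circle about each station: (x − 21.5)² + (y + 43.0)² = 54.63²; (x + 15.6)² + (y − 40.4)² = 44.09²; (x + 35.3)² + (y − 27.0)² = 55.22².
Subtracting the ST_06 equation from the ST_07 and ST_08 equations removes the quadratic terms:
-74.2 x + 166.8 y = 604.78
-113.6 x + 140.0 y = -400.97
Solving the 2×2 system: x ≈ 17.7, y ≈ 11.5 km.
Check against ST_06 (with the unrounded x, y): √((x − 21.5)²+(y + 43.0)²) = 54.63 ≈ 54.63 km. ✓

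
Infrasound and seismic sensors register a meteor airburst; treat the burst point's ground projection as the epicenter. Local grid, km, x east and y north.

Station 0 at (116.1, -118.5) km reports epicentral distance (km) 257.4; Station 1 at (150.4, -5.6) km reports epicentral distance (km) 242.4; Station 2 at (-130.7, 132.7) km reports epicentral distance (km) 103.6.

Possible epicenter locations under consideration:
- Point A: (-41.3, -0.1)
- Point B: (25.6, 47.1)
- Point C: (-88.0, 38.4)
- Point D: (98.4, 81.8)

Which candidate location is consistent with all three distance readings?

For each candidate, compare |candidate − station| to the reported distance:
Point A: residuals Station 0 60.4, Station 1 50.6, Station 2 56.5 → max 60.4 km
Point B: residuals Station 0 68.7, Station 1 106.9, Station 2 74.6 → max 106.9 km
Point C: residuals Station 0 0.0, Station 1 0.0, Station 2 0.1 → max 0.1 km
Point D: residuals Station 0 56.3, Station 1 140.7, Station 2 131.1 → max 140.7 km
Only Point C has all residuals ≈ 0.

Point C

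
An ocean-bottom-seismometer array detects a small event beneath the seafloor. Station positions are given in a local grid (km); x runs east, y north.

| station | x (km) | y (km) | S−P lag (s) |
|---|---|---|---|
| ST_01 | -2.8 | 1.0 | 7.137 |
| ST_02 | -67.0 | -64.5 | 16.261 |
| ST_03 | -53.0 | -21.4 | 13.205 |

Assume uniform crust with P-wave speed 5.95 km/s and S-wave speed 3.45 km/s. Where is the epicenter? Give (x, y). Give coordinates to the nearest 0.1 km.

x ≈ 54.8 km, y ≈ -9.8 km

Distance from S−P lag: d = Δt · v_P v_S / (v_P − v_S) = Δt · (5.95·3.45)/(5.95−3.45) ≈ 8.2110·Δt.
So d_ST_01 = 58.60, d_ST_02 = 133.52, d_ST_03 = 108.43 km.
Circle about each station: (x + 2.8)² + (y − 1.0)² = 58.60²; (x + 67.0)² + (y + 64.5)² = 133.52²; (x + 53.0)² + (y + 21.4)² = 108.43².
Subtracting pairs of circle equations eliminates x²+y² and gives linear equations (the radical axes):
-128.4 x − 131.0 y = -5753.22
-100.4 x − 44.8 y = -5064.98
Solving the 2×2 system: x ≈ 54.8, y ≈ -9.8 km.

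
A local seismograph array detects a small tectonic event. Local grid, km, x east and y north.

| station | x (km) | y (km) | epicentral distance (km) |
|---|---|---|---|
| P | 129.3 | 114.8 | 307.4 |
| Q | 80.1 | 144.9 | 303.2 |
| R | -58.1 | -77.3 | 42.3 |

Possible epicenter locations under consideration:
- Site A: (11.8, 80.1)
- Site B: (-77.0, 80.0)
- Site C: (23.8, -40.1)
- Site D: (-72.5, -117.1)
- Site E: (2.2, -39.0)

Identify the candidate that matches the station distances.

For each candidate, compare |candidate − station| to the reported distance:
Site A: residuals P 184.9, Q 209.1, R 129.9 → max 209.1 km
Site B: residuals P 98.2, Q 133.2, R 116.1 → max 133.2 km
Site C: residuals P 120.0, Q 109.8, R 47.7 → max 120.0 km
Site D: residuals P 0.0, Q 0.0, R 0.0 → max 0.0 km
Site E: residuals P 107.9, Q 103.5, R 29.1 → max 107.9 km
Only Site D has all residuals ≈ 0.

Site D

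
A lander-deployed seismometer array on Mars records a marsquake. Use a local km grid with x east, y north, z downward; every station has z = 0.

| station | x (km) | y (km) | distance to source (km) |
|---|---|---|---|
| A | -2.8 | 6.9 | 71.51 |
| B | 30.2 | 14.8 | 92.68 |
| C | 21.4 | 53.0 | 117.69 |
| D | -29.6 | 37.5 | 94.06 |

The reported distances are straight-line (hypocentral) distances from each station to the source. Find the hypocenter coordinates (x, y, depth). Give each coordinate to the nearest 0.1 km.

x ≈ -25.2 km, y ≈ -46.7 km, depth ≈ 41.7 km

Each station gives a sphere (x−x_i)² + (y−y_i)² + z² = d_i² (stations at z=0).
Subtracting the A sphere from B and C: z² cancels, leaving linear equations in x and y:
66.0 x + 15.8 y = -2400.27
48.4 x + 92.2 y = -5525.75
Solving: x ≈ -25.185, y ≈ -46.711 km (keep extra digits for the depth step; rounded: -25.2, -46.7).
Then from the A sphere: z² = 71.51² − (x + 2.8)² − (y − 6.9)² with x = -25.185, y = -46.711, so z ≈ 41.695 ≈ 41.7 km.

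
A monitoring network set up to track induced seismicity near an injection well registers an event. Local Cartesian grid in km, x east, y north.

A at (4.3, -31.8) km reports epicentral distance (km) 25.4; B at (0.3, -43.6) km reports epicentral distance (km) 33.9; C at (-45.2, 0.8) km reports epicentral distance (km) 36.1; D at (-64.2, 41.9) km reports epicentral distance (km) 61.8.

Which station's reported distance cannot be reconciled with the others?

Solve using three stations at a time. Using A, B, C (subtract circle equations pairwise → linear system) gives (x, y) ≈ (-11.3, -11.7).
Distances from that point to each station vs reported:
  A: calculated 25.4 vs reported 25.4 → residual 0.0 km
  B: calculated 33.9 vs reported 33.9 → residual 0.0 km
  C: calculated 36.1 vs reported 36.1 → residual 0.0 km
  D: calculated 75.3 vs reported 61.8 → residual 13.5 km
A, B, C are mutually consistent (residuals ≈ 0); D is off by 13.5 km.

D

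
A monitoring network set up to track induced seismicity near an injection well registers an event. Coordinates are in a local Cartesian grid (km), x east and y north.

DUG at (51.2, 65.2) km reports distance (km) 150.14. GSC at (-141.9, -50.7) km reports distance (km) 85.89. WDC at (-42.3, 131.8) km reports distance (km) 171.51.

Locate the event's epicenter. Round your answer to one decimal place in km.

-56.8 km east, -39.1 km north

Circle about each station: (x − 51.2)² + (y − 65.2)² = 150.14²; (x + 141.9)² + (y + 50.7)² = 85.89²; (x + 42.3)² + (y − 131.8)² = 171.51².
Subtracting the DUG equation from the GSC and WDC equations removes the quadratic terms:
-386.2 x − 231.8 y = 30998.55
-187.0 x + 133.2 y = 5414.39
Solving the 2×2 system: x ≈ -56.8, y ≈ -39.1 km.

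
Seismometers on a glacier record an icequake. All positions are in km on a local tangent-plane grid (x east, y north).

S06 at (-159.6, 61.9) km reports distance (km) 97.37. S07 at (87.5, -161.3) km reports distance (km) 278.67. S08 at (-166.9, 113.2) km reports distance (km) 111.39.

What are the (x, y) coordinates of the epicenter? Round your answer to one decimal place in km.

-62.9 km east, 73.3 km north

Circle about each station: (x + 159.6)² + (y − 61.9)² = 97.37²; (x − 87.5)² + (y + 161.3)² = 278.67²; (x + 166.9)² + (y − 113.2)² = 111.39².
Subtracting the S06 equation from the S07 and S08 equations removes the quadratic terms:
494.2 x − 446.4 y = -63805.88
-14.6 x + 102.6 y = 8439.26
Solving the 2×2 system: x ≈ -62.9, y ≈ 73.3 km.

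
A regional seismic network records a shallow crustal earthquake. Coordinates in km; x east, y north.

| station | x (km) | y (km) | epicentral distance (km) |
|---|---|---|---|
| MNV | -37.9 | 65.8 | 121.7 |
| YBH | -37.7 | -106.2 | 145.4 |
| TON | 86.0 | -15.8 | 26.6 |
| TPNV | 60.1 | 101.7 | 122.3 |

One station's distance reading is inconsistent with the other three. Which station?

Solve using three stations at a time. Using MNV, YBH, TON (subtract circle equations pairwise → linear system) gives (x, y) ≈ (63.4, -1.7).
Distances from that point to each station vs reported:
  MNV: calculated 121.7 vs reported 121.7 → residual 0.0 km
  YBH: calculated 145.4 vs reported 145.4 → residual 0.0 km
  TON: calculated 26.7 vs reported 26.6 → residual 0.1 km
  TPNV: calculated 103.4 vs reported 122.3 → residual 18.9 km
MNV, YBH, TON are mutually consistent (residuals ≈ 0); TPNV is off by 18.9 km.

TPNV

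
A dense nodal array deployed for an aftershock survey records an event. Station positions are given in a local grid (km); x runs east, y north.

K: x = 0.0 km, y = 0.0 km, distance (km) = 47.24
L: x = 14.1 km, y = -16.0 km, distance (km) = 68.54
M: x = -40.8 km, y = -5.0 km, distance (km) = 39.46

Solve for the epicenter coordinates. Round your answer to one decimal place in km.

-33.1 km east, 33.7 km north

Circle about each station: x² + y² = 47.24²; (x − 14.1)² + (y + 16.0)² = 68.54²; (x + 40.8)² + (y + 5.0)² = 39.46².
Subtracting the K equation from the L and M equations removes the quadratic terms:
28.2 x − 32.0 y = -2011.30
-81.6 x − 10.0 y = 2364.17
Solving the 2×2 system: x ≈ -33.1, y ≈ 33.7 km.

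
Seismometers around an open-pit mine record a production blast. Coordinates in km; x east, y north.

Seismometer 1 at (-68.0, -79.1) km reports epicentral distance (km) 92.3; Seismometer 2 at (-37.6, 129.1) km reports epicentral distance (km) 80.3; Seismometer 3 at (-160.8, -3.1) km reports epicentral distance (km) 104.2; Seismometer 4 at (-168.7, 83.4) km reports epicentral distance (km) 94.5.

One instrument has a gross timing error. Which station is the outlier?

Solve using three stations at a time. Using Seismometer 2, Seismometer 3, Seismometer 4 (subtract circle equations pairwise → linear system) gives (x, y) ≈ (-77.3, 59.3).
Distances from that point to each station vs reported:
  Seismometer 1: calculated 138.7 vs reported 92.3 → residual 46.4 km
  Seismometer 2: calculated 80.3 vs reported 80.3 → residual 0.0 km
  Seismometer 3: calculated 104.2 vs reported 104.2 → residual 0.0 km
  Seismometer 4: calculated 94.5 vs reported 94.5 → residual 0.0 km
Seismometer 2, Seismometer 3, Seismometer 4 are mutually consistent (residuals ≈ 0); Seismometer 1 is off by 46.4 km.

Seismometer 1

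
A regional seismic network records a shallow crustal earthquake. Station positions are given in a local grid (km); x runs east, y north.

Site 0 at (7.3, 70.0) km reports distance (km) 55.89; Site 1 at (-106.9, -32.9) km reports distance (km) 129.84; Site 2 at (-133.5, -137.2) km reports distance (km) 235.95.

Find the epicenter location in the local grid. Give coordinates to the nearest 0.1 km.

Circle about each station: (x − 7.3)² + (y − 70.0)² = 55.89²; (x + 106.9)² + (y + 32.9)² = 129.84²; (x + 133.5)² + (y + 137.2)² = 235.95².
Subtracting the Site 0 equation from the Site 1 and Site 2 equations removes the quadratic terms:
-228.4 x − 205.8 y = -6178.00
-281.6 x − 414.4 y = -20855.91
Solving the 2×2 system: x ≈ -47.2, y ≈ 82.4 km.
Check against Site 0 (with the unrounded x, y): √((x − 7.3)²+(y − 70.0)²) = 55.89 ≈ 55.89 km. ✓

x ≈ -47.2 km, y ≈ 82.4 km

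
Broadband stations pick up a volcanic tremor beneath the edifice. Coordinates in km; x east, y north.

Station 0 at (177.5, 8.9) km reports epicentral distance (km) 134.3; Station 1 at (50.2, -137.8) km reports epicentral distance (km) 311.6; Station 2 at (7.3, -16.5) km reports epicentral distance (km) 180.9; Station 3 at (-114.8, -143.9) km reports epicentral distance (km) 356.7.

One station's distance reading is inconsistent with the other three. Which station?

Station 1

Solve using three stations at a time. Using Station 0, Station 2, Station 3 (subtract circle equations pairwise → linear system) gives (x, y) ≈ (115.9, 128.2).
Distances from that point to each station vs reported:
  Station 0: calculated 134.3 vs reported 134.3 → residual 0.0 km
  Station 1: calculated 274.0 vs reported 311.6 → residual 37.6 km
  Station 2: calculated 180.9 vs reported 180.9 → residual 0.0 km
  Station 3: calculated 356.7 vs reported 356.7 → residual 0.0 km
Station 0, Station 2, Station 3 are mutually consistent (residuals ≈ 0); Station 1 is off by 37.6 km.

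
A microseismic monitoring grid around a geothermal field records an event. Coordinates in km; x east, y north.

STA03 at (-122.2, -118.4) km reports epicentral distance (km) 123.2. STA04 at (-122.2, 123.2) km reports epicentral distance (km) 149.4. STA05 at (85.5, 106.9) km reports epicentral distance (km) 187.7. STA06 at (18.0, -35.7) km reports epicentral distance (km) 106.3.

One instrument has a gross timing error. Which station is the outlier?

STA06

Solve using three stations at a time. Using STA03, STA04, STA05 (subtract circle equations pairwise → linear system) gives (x, y) ≈ (-59.4, -12.4).
Distances from that point to each station vs reported:
  STA03: calculated 123.2 vs reported 123.2 → residual 0.0 km
  STA04: calculated 149.4 vs reported 149.4 → residual 0.0 km
  STA05: calculated 187.7 vs reported 187.7 → residual 0.0 km
  STA06: calculated 80.9 vs reported 106.3 → residual 25.4 km
STA03, STA04, STA05 are mutually consistent (residuals ≈ 0); STA06 is off by 25.4 km.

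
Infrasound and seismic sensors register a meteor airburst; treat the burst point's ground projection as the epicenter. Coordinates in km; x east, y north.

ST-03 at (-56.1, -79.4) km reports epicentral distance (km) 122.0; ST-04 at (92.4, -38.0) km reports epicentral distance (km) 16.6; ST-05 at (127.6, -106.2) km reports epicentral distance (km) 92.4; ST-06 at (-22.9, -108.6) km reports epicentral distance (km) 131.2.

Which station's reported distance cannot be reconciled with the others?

ST-03

Solve using three stations at a time. Using ST-04, ST-05, ST-06 (subtract circle equations pairwise → linear system) gives (x, y) ≈ (79.9, -27.1).
Distances from that point to each station vs reported:
  ST-03: calculated 145.7 vs reported 122.0 → residual 23.7 km
  ST-04: calculated 16.6 vs reported 16.6 → residual 0.0 km
  ST-05: calculated 92.4 vs reported 92.4 → residual 0.0 km
  ST-06: calculated 131.2 vs reported 131.2 → residual 0.0 km
ST-04, ST-05, ST-06 are mutually consistent (residuals ≈ 0); ST-03 is off by 23.7 km.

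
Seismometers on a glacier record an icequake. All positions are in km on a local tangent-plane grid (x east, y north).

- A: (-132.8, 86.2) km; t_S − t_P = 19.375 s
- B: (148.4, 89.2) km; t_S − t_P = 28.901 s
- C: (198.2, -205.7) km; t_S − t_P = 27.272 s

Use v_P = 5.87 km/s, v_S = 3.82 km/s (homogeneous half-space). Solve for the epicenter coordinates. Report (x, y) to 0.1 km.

x ≈ -87.8 km, y ≈ -120.9 km

Distance from S−P lag: d = Δt · v_P v_S / (v_P − v_S) = Δt · (5.87·3.82)/(5.87−3.82) ≈ 10.9382·Δt.
So d_A = 211.93, d_B = 316.13, d_C = 298.31 km.
Circle about each station: (x + 132.8)² + (y − 86.2)² = 211.93²; (x − 148.4)² + (y − 89.2)² = 316.13²; (x − 198.2)² + (y + 205.7)² = 298.31².
Subtracting the A equation from the B and C equations removes the quadratic terms:
562.4 x + 6.0 y = -50110.93
662.0 x − 583.8 y = 12454.92
Solving the 2×2 system: x ≈ -87.8, y ≈ -120.9 km.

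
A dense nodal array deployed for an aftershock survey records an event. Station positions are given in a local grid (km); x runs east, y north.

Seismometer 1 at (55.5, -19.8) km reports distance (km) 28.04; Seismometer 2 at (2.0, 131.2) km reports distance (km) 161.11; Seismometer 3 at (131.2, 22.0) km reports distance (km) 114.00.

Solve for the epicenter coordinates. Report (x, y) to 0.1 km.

Circle about each station: (x − 55.5)² + (y + 19.8)² = 28.04²; (x − 2.0)² + (y − 131.2)² = 161.11²; (x − 131.2)² + (y − 22.0)² = 114.00².
Subtracting the Seismometer 1 equation from the Seismometer 2 and Seismometer 3 equations removes the quadratic terms:
-107.0 x + 302.0 y = -11425.04
151.4 x + 83.6 y = 2015.39
Solving the 2×2 system: x ≈ 28.6, y ≈ -27.7 km.

(28.6, -27.7)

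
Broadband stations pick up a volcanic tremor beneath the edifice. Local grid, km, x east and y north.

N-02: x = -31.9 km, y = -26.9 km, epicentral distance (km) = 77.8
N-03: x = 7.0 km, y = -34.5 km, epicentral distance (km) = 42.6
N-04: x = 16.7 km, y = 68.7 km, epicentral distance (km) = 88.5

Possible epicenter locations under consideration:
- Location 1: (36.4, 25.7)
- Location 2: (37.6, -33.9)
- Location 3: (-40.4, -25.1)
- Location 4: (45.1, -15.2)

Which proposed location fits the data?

Location 4

For each candidate, compare |candidate − station| to the reported distance:
Location 1: residuals N-02 8.4, N-03 24.4, N-04 41.2 → max 41.2 km
Location 2: residuals N-02 7.9, N-03 12.0, N-04 16.2 → max 16.2 km
Location 3: residuals N-02 69.1, N-03 5.7, N-04 21.3 → max 69.1 km
Location 4: residuals N-02 0.1, N-03 0.1, N-04 0.1 → max 0.1 km
Only Location 4 has all residuals ≈ 0.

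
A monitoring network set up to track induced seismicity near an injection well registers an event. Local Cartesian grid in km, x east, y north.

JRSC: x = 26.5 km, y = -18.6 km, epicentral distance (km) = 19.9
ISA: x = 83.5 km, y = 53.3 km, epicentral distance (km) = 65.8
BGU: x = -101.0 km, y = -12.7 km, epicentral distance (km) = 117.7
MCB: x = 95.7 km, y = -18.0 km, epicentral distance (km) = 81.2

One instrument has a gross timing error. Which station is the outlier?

Solve using three stations at a time. Using JRSC, BGU, MCB (subtract circle equations pairwise → linear system) gives (x, y) ≈ (16.2, -1.6).
Distances from that point to each station vs reported:
  JRSC: calculated 19.9 vs reported 19.9 → residual 0.0 km
  ISA: calculated 86.8 vs reported 65.8 → residual 21.0 km
  BGU: calculated 117.7 vs reported 117.7 → residual 0.0 km
  MCB: calculated 81.2 vs reported 81.2 → residual 0.0 km
JRSC, BGU, MCB are mutually consistent (residuals ≈ 0); ISA is off by 21.0 km.

ISA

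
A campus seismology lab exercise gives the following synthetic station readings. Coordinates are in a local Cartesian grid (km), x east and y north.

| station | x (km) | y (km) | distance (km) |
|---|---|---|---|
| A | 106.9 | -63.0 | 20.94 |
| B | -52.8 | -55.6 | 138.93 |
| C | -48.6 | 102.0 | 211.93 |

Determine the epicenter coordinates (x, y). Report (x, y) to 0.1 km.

Circle about each station: (x − 106.9)² + (y + 63.0)² = 20.94²; (x + 52.8)² + (y + 55.6)² = 138.93²; (x + 48.6)² + (y − 102.0)² = 211.93².
Subtracting pairs of circle equations eliminates x²+y² and gives linear equations (the radical axes):
-319.4 x + 14.8 y = -28380.47
-311.0 x + 330.0 y = -47106.49
Solving the 2×2 system: x ≈ 86.0, y ≈ -61.7 km.
Check against A (with the unrounded x, y): √((x − 106.9)²+(y + 63.0)²) = 20.94 ≈ 20.94 km. ✓

(86.0, -61.7)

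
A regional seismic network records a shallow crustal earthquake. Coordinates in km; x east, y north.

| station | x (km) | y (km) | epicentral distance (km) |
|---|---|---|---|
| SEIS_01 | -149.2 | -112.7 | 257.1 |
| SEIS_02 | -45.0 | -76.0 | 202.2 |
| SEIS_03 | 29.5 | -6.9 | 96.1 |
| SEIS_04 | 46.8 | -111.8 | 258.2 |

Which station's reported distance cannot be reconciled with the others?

Solve using three stations at a time. Using SEIS_01, SEIS_02, SEIS_04 (subtract circle equations pairwise → linear system) gives (x, y) ≈ (-53.7, 126.1).
Distances from that point to each station vs reported:
  SEIS_01: calculated 257.2 vs reported 257.1 → residual 0.1 km
  SEIS_02: calculated 202.3 vs reported 202.2 → residual 0.1 km
  SEIS_03: calculated 156.9 vs reported 96.1 → residual 60.8 km
  SEIS_04: calculated 258.3 vs reported 258.2 → residual 0.1 km
SEIS_01, SEIS_02, SEIS_04 are mutually consistent (residuals ≈ 0); SEIS_03 is off by 60.8 km.

SEIS_03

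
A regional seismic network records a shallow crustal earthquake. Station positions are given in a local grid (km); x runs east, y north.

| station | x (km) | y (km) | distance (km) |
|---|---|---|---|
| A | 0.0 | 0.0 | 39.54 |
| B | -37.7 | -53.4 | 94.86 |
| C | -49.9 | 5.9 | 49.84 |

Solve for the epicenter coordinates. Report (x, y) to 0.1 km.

x ≈ -11.6 km, y ≈ 37.8 km

Circle about each station: x² + y² = 39.54²; (x + 37.7)² + (y + 53.4)² = 94.86²; (x + 49.9)² + (y − 5.9)² = 49.84².
Subtracting the A equation from the B and C equations removes the quadratic terms:
-75.4 x − 106.8 y = -3162.16
-99.8 x + 11.8 y = 1604.21
Solving the 2×2 system: x ≈ -11.6, y ≈ 37.8 km.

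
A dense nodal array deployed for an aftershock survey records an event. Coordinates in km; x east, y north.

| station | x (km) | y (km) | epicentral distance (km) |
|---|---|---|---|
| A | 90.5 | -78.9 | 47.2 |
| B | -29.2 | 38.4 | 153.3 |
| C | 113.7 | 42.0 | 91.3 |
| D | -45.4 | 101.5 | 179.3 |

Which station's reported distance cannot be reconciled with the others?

B

Solve using three stations at a time. Using A, C, D (subtract circle equations pairwise → linear system) gives (x, y) ≈ (68.2, -37.2).
Distances from that point to each station vs reported:
  A: calculated 47.3 vs reported 47.2 → residual 0.1 km
  B: calculated 123.3 vs reported 153.3 → residual 30.0 km
  C: calculated 91.3 vs reported 91.3 → residual 0.0 km
  D: calculated 179.3 vs reported 179.3 → residual 0.0 km
A, C, D are mutually consistent (residuals ≈ 0); B is off by 30.0 km.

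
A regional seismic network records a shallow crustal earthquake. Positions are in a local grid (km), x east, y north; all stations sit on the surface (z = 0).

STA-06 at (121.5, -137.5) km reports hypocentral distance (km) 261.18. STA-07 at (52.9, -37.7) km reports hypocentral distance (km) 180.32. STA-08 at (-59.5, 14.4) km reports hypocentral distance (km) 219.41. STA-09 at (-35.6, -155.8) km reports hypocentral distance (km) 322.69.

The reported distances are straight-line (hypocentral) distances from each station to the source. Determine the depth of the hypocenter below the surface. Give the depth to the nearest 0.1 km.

53.0 km

Each station gives a sphere (x−x_i)² + (y−y_i)² + z² = d_i² (stations at z=0).
Subtracting the STA-06 sphere from STA-07 and STA-08: z² cancels, leaving linear equations in x and y:
-137.2 x + 199.6 y = 6250.89
-362.0 x + 303.8 y = -9846.65
Solving: x ≈ 126.396, y ≈ 118.198 km (keep extra digits for the depth step; rounded: 126.4, 118.2).
Then from the STA-06 sphere: z² = 261.18² − (x − 121.5)² − (y + 137.5)² with x = 126.396, y = 118.198, so z ≈ 53.005 ≈ 53.0 km.
Check against STA-09 (with the unrounded solution): distance 322.69 ≈ 322.69 km. ✓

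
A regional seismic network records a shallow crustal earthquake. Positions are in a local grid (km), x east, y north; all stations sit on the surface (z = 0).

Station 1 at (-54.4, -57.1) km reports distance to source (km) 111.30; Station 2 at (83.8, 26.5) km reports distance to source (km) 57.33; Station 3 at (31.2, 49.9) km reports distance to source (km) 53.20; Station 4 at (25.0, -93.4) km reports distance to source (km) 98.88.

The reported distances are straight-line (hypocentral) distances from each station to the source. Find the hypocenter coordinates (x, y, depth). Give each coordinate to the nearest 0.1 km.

Each station gives a sphere (x−x_i)² + (y−y_i)² + z² = d_i² (stations at z=0).
Subtracting the Station 1 sphere from Station 2 and Station 3: z² cancels, leaving linear equations in x and y:
276.4 x + 167.2 y = 10605.88
171.2 x + 214.0 y = 6801.13
Solving: x ≈ 37.101, y ≈ 2.100 km (keep extra digits for the depth step; rounded: 37.1, 2.1).
Then from the Station 1 sphere: z² = 111.30² − (x + 54.4)² − (y + 57.1)² with x = 37.101, y = 2.100, so z ≈ 22.597 ≈ 22.6 km.

x ≈ 37.1 km, y ≈ 2.1 km, depth ≈ 22.6 km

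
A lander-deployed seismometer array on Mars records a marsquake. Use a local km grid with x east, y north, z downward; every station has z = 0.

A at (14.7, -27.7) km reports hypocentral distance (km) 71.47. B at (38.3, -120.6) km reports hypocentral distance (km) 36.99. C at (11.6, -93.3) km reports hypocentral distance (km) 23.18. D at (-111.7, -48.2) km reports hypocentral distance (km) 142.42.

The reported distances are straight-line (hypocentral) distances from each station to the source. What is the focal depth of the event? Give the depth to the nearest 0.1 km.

Each station gives a sphere (x−x_i)² + (y−y_i)² + z² = d_i² (stations at z=0).
Subtracting the A sphere from B and C: z² cancels, leaving linear equations in x and y:
47.2 x − 185.8 y = 18767.57
-6.2 x − 131.2 y = 12426.72
Solving: x ≈ 20.889, y ≈ -95.703 km (keep extra digits for the depth step; rounded: 20.9, -95.7).
Then from the A sphere: z² = 71.47² − (x − 14.7)² − (y + 27.7)² with x = 20.889, y = -95.703, so z ≈ 21.101 ≈ 21.1 km.

z ≈ 21.1 km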